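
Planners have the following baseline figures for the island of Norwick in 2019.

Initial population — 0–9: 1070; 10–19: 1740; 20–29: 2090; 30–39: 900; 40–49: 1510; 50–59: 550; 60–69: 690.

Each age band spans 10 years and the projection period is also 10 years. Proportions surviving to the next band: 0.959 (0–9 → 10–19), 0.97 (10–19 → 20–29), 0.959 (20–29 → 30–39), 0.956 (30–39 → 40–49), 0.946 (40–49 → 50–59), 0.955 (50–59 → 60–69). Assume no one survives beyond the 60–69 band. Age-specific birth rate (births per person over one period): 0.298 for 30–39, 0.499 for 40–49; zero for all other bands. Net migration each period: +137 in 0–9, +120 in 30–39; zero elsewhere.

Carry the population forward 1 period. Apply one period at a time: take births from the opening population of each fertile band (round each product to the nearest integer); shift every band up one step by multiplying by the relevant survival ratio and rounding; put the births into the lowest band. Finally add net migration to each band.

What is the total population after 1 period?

Numbering the groups 1..7 from youngest to oldest:
— Period 1 —
Births: 900 × 0.298 = 268, 1510 × 0.499 = 753 ⇒ total 1021
Group 2: 1070 × 0.959 = 1026
Group 3: 1740 × 0.97 = 1688
Group 4: 2090 × 0.959 = 2004
Group 5: 900 × 0.956 = 860
Group 6: 1510 × 0.946 = 1428
Group 7: 550 × 0.955 = 525
Net migration: Group 1 + 137 → 1158; Group 4 + 120 → 2124
Population now: 0–9=1158, 10–19=1026, 20–29=1688, 30–39=2124, 40–49=860, 50–59=1428, 60–69=525
Total after period 1: 1158 + 1026 + 1688 + 2124 + 860 + 1428 + 525 = 8809

8809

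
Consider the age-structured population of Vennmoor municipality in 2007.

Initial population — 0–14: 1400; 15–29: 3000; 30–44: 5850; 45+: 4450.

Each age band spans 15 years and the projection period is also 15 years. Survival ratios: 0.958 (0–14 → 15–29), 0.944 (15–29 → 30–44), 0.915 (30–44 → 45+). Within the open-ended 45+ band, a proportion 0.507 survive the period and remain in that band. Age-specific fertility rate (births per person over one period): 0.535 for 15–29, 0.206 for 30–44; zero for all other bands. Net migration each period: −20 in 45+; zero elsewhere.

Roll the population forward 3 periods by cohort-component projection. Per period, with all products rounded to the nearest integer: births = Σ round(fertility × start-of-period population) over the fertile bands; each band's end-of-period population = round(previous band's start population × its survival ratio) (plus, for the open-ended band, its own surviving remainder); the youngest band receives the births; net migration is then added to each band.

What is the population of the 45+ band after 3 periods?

4392

Let group 1 be 0–14 through group 4 = 45+.
[period 1]
Births: 3000 × 0.535 = 1605 ; 5850 × 0.206 = 1205 ⇒ total 2810
Group 2: 1400 × 0.958 = 1341
Group 3: 3000 × 0.944 = 2832
Group 4: 5850 × 0.915 + 4450 × 0.507 = 5353 + 2256 = 7609
Net migration: Group 4 − 20 → 7589
Population now: 0–14=2810, 15–29=1341, 30–44=2832, 45+=7589
[period 2]
Births: 1341 × 0.535 = 717 ; 2832 × 0.206 = 583 ⇒ total 1300
Group 2: 2810 × 0.958 = 2692
Group 3: 1341 × 0.944 = 1266
Group 4: 2832 × 0.915 + 7589 × 0.507 = 2591 + 3848 = 6439
Net migration: Group 4 − 20 → 6419
Population now: 0–14=1300, 15–29=2692, 30–44=1266, 45+=6419
[period 3]
Births: 2692 × 0.535 = 1440 ; 1266 × 0.206 = 261 ⇒ total 1701
Group 2: 1300 × 0.958 = 1245
Group 3: 2692 × 0.944 = 2541
Group 4: 1266 × 0.915 + 6419 × 0.507 = 1158 + 3254 = 4412
Net migration: Group 4 − 20 → 4392
Population now: 0–14=1701, 15–29=1245, 30–44=2541, 45+=4392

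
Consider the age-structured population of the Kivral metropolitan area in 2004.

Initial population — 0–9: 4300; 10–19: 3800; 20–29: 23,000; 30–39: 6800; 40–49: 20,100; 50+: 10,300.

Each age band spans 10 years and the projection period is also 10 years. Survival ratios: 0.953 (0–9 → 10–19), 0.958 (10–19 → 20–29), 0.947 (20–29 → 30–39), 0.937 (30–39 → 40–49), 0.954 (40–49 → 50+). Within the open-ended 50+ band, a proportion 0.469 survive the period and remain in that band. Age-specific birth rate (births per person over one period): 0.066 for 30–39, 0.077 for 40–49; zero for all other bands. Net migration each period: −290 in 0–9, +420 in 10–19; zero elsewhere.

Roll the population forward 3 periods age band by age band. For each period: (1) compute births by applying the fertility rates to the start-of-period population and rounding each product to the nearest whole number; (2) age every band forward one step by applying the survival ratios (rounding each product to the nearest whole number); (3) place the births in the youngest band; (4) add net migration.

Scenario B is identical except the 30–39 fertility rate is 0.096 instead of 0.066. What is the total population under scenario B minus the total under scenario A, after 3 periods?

Call the bands 1 to 6, youngest first.
After projecting period 1:
Births: 6800 * 0.066 = 449  |  20100 * 0.077 = 1548 → total 1997
Band 2: 4300 * 0.953 = 4098
Band 3: 3800 * 0.958 = 3640
Band 4: 23000 * 0.947 = 21781
Band 5: 6800 * 0.937 = 6372
Band 6: 20100 * 0.954 + 10300 * 0.469 = 19175 + 4831 = 24006
Net migration: Band 1 − 290 → 1707; Band 2 + 420 → 4518
Population now: 0–9=1707, 10–19=4518, 20–29=3640, 30–39=21781, 40–49=6372, 50+=24006
After projecting period 2:
Births: 21781 * 0.066 = 1438  |  6372 * 0.077 = 491 → total 1929
Band 2: 1707 * 0.953 = 1627
Band 3: 4518 * 0.958 = 4328
Band 4: 3640 * 0.947 = 3447
Band 5: 21781 * 0.937 = 20409
Band 6: 6372 * 0.954 + 24006 * 0.469 = 6079 + 11259 = 17338
Net migration: Band 1 − 290 → 1639; Band 2 + 420 → 2047
Population now: 0–9=1639, 10–19=2047, 20–29=4328, 30–39=3447, 40–49=20409, 50+=17338
After projecting period 3:
Births: 3447 * 0.066 = 228  |  20409 * 0.077 = 1571 → total 1799
Band 2: 1639 * 0.953 = 1562
Band 3: 2047 * 0.958 = 1961
Band 4: 4328 * 0.947 = 4099
Band 5: 3447 * 0.937 = 3230
Band 6: 20409 * 0.954 + 17338 * 0.469 = 19470 + 8132 = 27602
Net migration: Band 1 − 290 → 1509; Band 2 + 420 → 1982
Population now: 0–9=1509, 10–19=1982, 20–29=1961, 30–39=4099, 40–49=3230, 50+=27602
Scenario A total after 3 periods: 40383
Scenario B projection —
After projecting period 1:
Births: 6800 * 0.096 = 653  |  20100 * 0.077 = 1548 → total 2201
Band 2: 4300 * 0.953 = 4098
Band 3: 3800 * 0.958 = 3640
Band 4: 23000 * 0.947 = 21781
Band 5: 6800 * 0.937 = 6372
Band 6: 20100 * 0.954 + 10300 * 0.469 = 19175 + 4831 = 24006
Net migration: Band 1 − 290 → 1911; Band 2 + 420 → 4518
Population now: 0–9=1911, 10–19=4518, 20–29=3640, 30–39=21781, 40–49=6372, 50+=24006
After projecting period 2:
Births: 21781 * 0.096 = 2091  |  6372 * 0.077 = 491 → total 2582
Band 2: 1911 * 0.953 = 1821
Band 3: 4518 * 0.958 = 4328
Band 4: 3640 * 0.947 = 3447
Band 5: 21781 * 0.937 = 20409
Band 6: 6372 * 0.954 + 24006 * 0.469 = 6079 + 11259 = 17338
Net migration: Band 1 − 290 → 2292; Band 2 + 420 → 2241
Population now: 0–9=2292, 10–19=2241, 20–29=4328, 30–39=3447, 40–49=20409, 50+=17338
After projecting period 3:
Births: 3447 * 0.096 = 331  |  20409 * 0.077 = 1571 → total 1902
Band 2: 2292 * 0.953 = 2184
Band 3: 2241 * 0.958 = 2147
Band 4: 4328 * 0.947 = 4099
Band 5: 3447 * 0.937 = 3230
Band 6: 20409 * 0.954 + 17338 * 0.469 = 19470 + 8132 = 27602
Net migration: Band 1 − 290 → 1612; Band 2 + 420 → 2604
Population now: 0–9=1612, 10–19=2604, 20–29=2147, 30–39=4099, 40–49=3230, 50+=27602
Scenario B total after 3 periods: 41294
Difference B − A = 41294 − 40383 = 911

911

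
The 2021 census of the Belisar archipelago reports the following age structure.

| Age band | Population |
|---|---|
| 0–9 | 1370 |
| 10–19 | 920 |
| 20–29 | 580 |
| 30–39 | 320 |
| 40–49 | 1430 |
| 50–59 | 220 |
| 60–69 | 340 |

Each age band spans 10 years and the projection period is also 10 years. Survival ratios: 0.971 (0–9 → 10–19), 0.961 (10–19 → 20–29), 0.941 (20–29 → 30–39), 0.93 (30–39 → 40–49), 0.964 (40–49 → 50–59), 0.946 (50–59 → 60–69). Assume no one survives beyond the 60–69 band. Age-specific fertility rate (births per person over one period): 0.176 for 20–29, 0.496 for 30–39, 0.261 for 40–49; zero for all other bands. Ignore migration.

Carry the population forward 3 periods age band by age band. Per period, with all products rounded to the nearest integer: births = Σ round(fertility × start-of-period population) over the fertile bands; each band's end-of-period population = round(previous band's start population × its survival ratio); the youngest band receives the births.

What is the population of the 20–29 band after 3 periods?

Let band 1 be 0–9 through band 7 = 60–69.
Period 1.
Births: 580 × 0.176 = 102 ; 320 × 0.496 = 159 ; 1430 × 0.261 = 373 → total 634
Band 2: 1370 × 0.971 = 1330
Band 3: 920 × 0.961 = 884
Band 4: 580 × 0.941 = 546
Band 5: 320 × 0.93 = 298
Band 6: 1430 × 0.964 = 1379
Band 7: 220 × 0.946 = 208
→ [634, 1330, 884, 546, 298, 1379, 208]
Period 2.
Births: 884 × 0.176 = 156 ; 546 × 0.496 = 271 ; 298 × 0.261 = 78 → total 505
Band 2: 634 × 0.971 = 616
Band 3: 1330 × 0.961 = 1278
Band 4: 884 × 0.941 = 832
Band 5: 546 × 0.93 = 508
Band 6: 298 × 0.964 = 287
Band 7: 1379 × 0.946 = 1305
→ [505, 616, 1278, 832, 508, 287, 1305]
Period 3.
Births: 1278 × 0.176 = 225 ; 832 × 0.496 = 413 ; 508 × 0.261 = 133 → total 771
Band 2: 505 × 0.971 = 490
Band 3: 616 × 0.961 = 592
Band 4: 1278 × 0.941 = 1203
Band 5: 832 × 0.93 = 774
Band 6: 508 × 0.964 = 490
Band 7: 287 × 0.946 = 272
→ [771, 490, 592, 1203, 774, 490, 272]

592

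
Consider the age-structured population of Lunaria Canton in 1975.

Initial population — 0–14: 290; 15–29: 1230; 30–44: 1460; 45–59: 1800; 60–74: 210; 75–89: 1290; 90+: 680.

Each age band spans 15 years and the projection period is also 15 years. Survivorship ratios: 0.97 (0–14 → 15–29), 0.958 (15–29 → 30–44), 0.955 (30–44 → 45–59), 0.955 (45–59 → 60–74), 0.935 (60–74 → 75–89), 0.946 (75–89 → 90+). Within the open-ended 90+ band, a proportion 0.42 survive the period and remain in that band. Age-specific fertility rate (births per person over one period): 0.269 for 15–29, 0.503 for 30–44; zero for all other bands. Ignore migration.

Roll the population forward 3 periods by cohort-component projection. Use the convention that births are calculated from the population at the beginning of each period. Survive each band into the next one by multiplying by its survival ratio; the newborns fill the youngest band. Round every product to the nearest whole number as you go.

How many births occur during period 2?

After projecting period 1:
Births: 1230 × 0.269 = 331, 1460 × 0.503 = 734 → 1065
15–29: 290 × 0.97 = 281
30–44: 1230 × 0.958 = 1178
45–59: 1460 × 0.955 = 1394
60–74: 1800 × 0.955 = 1719
75–89: 210 × 0.935 = 196
90+: 1290 × 0.946 + 680 × 0.42 = 1220 + 286 = 1506
End of period: [1065, 281, 1178, 1394, 1719, 196, 1506]
After projecting period 2:
Births: 281 × 0.269 = 76, 1178 × 0.503 = 593 → 669
15–29: 1065 × 0.97 = 1033
30–44: 281 × 0.958 = 269
45–59: 1178 × 0.955 = 1125
60–74: 1394 × 0.955 = 1331
75–89: 1719 × 0.935 = 1607
90+: 196 × 0.946 + 1506 × 0.42 = 185 + 633 = 818
End of period: [669, 1033, 269, 1125, 1331, 1607, 818]

669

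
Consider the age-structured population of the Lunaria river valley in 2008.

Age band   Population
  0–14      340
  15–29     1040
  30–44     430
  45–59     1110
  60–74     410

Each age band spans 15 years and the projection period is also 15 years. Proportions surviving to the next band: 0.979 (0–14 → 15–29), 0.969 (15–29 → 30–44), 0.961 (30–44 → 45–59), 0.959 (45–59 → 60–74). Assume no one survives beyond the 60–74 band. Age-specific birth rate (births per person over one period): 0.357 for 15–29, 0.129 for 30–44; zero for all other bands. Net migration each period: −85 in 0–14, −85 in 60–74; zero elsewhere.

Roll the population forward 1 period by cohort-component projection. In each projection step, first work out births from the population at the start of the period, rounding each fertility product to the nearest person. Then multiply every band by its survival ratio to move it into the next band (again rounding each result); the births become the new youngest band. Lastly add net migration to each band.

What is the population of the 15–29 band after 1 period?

333

Let band 1 be 0–14 through band 5 = 60–74.
— Period 1 —
Births: 1040 × 0.357 = 371 ; 430 × 0.129 = 55 ⇒ total 426
Band 2: 340 × 0.979 = 333
Band 3: 1040 × 0.969 = 1008
Band 4: 430 × 0.961 = 413
Band 5: 1110 × 0.959 = 1064
Net migration: Band 1 − 85 → 341; Band 5 − 85 → 979
Population now: 0–14=341, 15–29=333, 30–44=1008, 45–59=413, 60–74=979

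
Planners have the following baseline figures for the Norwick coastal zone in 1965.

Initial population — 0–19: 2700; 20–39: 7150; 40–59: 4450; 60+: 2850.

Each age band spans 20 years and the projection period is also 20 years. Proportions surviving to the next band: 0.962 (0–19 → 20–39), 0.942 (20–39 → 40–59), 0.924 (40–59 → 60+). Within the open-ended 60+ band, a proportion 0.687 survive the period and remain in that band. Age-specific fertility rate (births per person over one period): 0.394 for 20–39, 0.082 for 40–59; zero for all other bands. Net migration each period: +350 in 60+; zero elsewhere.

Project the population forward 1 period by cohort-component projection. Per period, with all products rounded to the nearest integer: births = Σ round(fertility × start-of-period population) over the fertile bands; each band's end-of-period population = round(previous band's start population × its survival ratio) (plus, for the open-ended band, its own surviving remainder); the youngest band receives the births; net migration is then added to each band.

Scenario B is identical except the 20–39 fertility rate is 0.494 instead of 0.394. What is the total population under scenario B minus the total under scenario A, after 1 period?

(Groups numbered youngest = 1 to oldest = 4.)
— Period 1 —
Births: 7150 × 0.394 = 2817, 4450 × 0.082 = 365 — total 3182
Group 2: 2700 × 0.962 = 2597
Group 3: 7150 × 0.942 = 6735
Group 4: 4450 × 0.924 + 2850 × 0.687 = 4112 + 1958 = 6070
Net migration: Group 4 + 350 → 6420
→ [3182, 2597, 6735, 6420]
Scenario A total after 1 period: 18934
Scenario B projection —
— Period 1 —
Births: 7150 × 0.494 = 3532, 4450 × 0.082 = 365 — total 3897
Group 2: 2700 × 0.962 = 2597
Group 3: 7150 × 0.942 = 6735
Group 4: 4450 × 0.924 + 2850 × 0.687 = 4112 + 1958 = 6070
Net migration: Group 4 + 350 → 6420
→ [3897, 2597, 6735, 6420]
Scenario B total after 1 period: 19649
Difference B − A = 19649 − 18934 = 715

715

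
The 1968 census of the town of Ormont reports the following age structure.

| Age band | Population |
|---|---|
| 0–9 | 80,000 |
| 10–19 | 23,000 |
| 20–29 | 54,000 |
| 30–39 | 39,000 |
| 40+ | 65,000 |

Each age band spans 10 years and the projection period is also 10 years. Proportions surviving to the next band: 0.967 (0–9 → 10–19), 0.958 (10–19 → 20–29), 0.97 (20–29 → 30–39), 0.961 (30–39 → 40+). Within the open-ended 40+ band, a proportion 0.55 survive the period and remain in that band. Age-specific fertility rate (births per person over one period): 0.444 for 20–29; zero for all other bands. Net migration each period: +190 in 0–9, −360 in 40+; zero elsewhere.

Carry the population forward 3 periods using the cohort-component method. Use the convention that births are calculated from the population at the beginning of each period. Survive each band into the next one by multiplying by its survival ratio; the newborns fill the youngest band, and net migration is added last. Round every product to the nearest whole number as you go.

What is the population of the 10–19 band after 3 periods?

9644

After projecting period 1:
Births: 54000 * 0.444 = 23976
10–19: 80000 * 0.967 = 77360
20–29: 23000 * 0.958 = 22034
30–39: 54000 * 0.97 = 52380
40+: 39000 * 0.961 + 65000 * 0.55 = 37479 + 35750 = 73229
Net migration: 0–9 + 190 → 24166; 40+ − 360 → 72869
Giving 24166 / 77360 / 22034 / 52380 / 72869.
After projecting period 2:
Births: 22034 * 0.444 = 9783
10–19: 24166 * 0.967 = 23369
20–29: 77360 * 0.958 = 74111
30–39: 22034 * 0.97 = 21373
40+: 52380 * 0.961 + 72869 * 0.55 = 50337 + 40078 = 90415
Net migration: 0–9 + 190 → 9973; 40+ − 360 → 90055
Giving 9973 / 23369 / 74111 / 21373 / 90055.
After projecting period 3:
Births: 74111 * 0.444 = 32905
10–19: 9973 * 0.967 = 9644
20–29: 23369 * 0.958 = 22388
30–39: 74111 * 0.97 = 71888
40+: 21373 * 0.961 + 90055 * 0.55 = 20539 + 49530 = 70069
Net migration: 0–9 + 190 → 33095; 40+ − 360 → 69709
Giving 33095 / 9644 / 22388 / 71888 / 69709.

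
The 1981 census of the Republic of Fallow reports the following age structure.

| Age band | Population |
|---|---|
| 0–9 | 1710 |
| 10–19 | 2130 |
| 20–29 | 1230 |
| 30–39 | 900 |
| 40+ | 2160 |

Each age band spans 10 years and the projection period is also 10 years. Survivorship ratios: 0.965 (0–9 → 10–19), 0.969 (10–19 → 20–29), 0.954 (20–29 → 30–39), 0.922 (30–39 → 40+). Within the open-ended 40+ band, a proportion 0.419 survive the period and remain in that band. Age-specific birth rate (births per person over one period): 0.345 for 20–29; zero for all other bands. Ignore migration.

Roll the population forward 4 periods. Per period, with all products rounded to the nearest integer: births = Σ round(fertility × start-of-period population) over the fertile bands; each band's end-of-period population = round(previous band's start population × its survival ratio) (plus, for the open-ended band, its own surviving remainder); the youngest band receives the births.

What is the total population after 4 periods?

4198

Numbering the groups 1..5 from youngest to oldest:
Period 1.
Births: 1230 × 0.345 = 424
Group 2: 1710 × 0.965 = 1650
Group 3: 2130 × 0.969 = 2064
Group 4: 1230 × 0.954 = 1173
Group 5: 900 × 0.922 + 2160 × 0.419 = 830 + 905 = 1735
→ [424, 1650, 2064, 1173, 1735]
Period 2.
Births: 2064 × 0.345 = 712
Group 2: 424 × 0.965 = 409
Group 3: 1650 × 0.969 = 1599
Group 4: 2064 × 0.954 = 1969
Group 5: 1173 × 0.922 + 1735 × 0.419 = 1082 + 727 = 1809
→ [712, 409, 1599, 1969, 1809]
Period 3.
Births: 1599 × 0.345 = 552
Group 2: 712 × 0.965 = 687
Group 3: 409 × 0.969 = 396
Group 4: 1599 × 0.954 = 1525
Group 5: 1969 × 0.922 + 1809 × 0.419 = 1815 + 758 = 2573
→ [552, 687, 396, 1525, 2573]
Period 4.
Births: 396 × 0.345 = 137
Group 2: 552 × 0.965 = 533
Group 3: 687 × 0.969 = 666
Group 4: 396 × 0.954 = 378
Group 5: 1525 × 0.922 + 2573 × 0.419 = 1406 + 1078 = 2484
→ [137, 533, 666, 378, 2484]
Total after period 4: 137 + 533 + 666 + 378 + 2484 = 4198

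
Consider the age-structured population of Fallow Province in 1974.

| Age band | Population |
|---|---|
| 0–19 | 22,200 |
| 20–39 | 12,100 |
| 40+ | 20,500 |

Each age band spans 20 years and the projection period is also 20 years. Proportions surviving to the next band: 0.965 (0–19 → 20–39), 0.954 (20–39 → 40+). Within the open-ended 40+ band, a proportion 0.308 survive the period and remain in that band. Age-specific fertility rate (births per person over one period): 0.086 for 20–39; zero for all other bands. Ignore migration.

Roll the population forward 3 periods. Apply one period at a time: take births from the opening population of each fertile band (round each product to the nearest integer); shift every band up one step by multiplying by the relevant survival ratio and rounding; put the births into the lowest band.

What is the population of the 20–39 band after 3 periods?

Period 1:
Births: 12100 × 0.086 = 1041
20–39: 22200 × 0.965 = 21423
40+: 12100 × 0.954 + 20500 × 0.308 = 11543 + 6314 = 17857
→ [1041, 21423, 17857]
Period 2:
Births: 21423 × 0.086 = 1842
20–39: 1041 × 0.965 = 1005
40+: 21423 × 0.954 + 17857 × 0.308 = 20438 + 5500 = 25938
→ [1842, 1005, 25938]
Period 3:
Births: 1005 × 0.086 = 86
20–39: 1842 × 0.965 = 1778
40+: 1005 × 0.954 + 25938 × 0.308 = 959 + 7989 = 8948
→ [86, 1778, 8948]

1778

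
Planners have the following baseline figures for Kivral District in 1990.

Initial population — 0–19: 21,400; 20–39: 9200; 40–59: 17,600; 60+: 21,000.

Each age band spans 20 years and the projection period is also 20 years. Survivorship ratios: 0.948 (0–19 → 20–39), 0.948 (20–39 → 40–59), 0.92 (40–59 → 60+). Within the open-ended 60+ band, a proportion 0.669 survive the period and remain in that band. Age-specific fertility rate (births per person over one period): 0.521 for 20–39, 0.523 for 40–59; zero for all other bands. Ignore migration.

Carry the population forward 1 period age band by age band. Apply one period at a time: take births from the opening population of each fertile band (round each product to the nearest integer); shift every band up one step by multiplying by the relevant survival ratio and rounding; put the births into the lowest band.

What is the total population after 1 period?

Period 1.
Births: 9200 * 0.521 = 4793, 17600 * 0.523 = 9205 → 13998
20–39: 21400 * 0.948 = 20287
40–59: 9200 * 0.948 = 8722
60+: 17600 * 0.92 + 21000 * 0.669 = 16192 + 14049 = 30241
→ [13998, 20287, 8722, 30241]
Total after period 1: 13998 + 20287 + 8722 + 30241 = 73248

73248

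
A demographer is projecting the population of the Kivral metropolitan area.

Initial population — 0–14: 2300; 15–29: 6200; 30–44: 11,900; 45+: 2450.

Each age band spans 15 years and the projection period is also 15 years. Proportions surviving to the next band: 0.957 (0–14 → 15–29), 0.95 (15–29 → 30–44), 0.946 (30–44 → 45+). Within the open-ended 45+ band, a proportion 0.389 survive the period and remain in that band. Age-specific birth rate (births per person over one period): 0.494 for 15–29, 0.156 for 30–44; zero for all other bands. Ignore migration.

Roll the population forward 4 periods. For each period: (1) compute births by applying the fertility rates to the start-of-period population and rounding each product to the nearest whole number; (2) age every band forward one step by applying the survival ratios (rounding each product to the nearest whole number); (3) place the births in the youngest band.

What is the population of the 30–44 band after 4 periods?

1824

— Period 1 —
Births: 6200 × 0.494 = 3063, 11900 × 0.156 = 1856 → total 4919
15–29: 2300 × 0.957 = 2201
30–44: 6200 × 0.95 = 5890
45+: 11900 × 0.946 + 2450 × 0.389 = 11257 + 953 = 12210
→ [4919, 2201, 5890, 12210]
— Period 2 —
Births: 2201 × 0.494 = 1087, 5890 × 0.156 = 919 → total 2006
15–29: 4919 × 0.957 = 4707
30–44: 2201 × 0.95 = 2091
45+: 5890 × 0.946 + 12210 × 0.389 = 5572 + 4750 = 10322
→ [2006, 4707, 2091, 10322]
— Period 3 —
Births: 4707 × 0.494 = 2325, 2091 × 0.156 = 326 → total 2651
15–29: 2006 × 0.957 = 1920
30–44: 4707 × 0.95 = 4472
45+: 2091 × 0.946 + 10322 × 0.389 = 1978 + 4015 = 5993
→ [2651, 1920, 4472, 5993]
— Period 4 —
Births: 1920 × 0.494 = 948, 4472 × 0.156 = 698 → total 1646
15–29: 2651 × 0.957 = 2537
30–44: 1920 × 0.95 = 1824
45+: 4472 × 0.946 + 5993 × 0.389 = 4231 + 2331 = 6562
→ [1646, 2537, 1824, 6562]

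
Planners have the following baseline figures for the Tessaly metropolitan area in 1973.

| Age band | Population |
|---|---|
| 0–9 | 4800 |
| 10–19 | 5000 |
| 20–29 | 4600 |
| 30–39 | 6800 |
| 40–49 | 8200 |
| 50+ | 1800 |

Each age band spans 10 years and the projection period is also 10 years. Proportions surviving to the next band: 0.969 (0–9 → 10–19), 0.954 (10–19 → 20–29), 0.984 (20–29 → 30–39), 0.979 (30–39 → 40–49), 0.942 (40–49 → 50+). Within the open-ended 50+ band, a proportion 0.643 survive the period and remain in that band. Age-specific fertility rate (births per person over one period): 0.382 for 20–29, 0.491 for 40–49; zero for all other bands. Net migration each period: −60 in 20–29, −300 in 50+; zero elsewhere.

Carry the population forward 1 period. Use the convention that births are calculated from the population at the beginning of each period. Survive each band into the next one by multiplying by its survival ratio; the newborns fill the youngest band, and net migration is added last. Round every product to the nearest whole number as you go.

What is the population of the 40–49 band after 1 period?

— Period 1 —
Births: 4600 × 0.382 = 1757  |  8200 × 0.491 = 4026 — total 5783
10–19: 4800 × 0.969 = 4651
20–29: 5000 × 0.954 = 4770
30–39: 4600 × 0.984 = 4526
40–49: 6800 × 0.979 = 6657
50+: 8200 × 0.942 + 1800 × 0.643 = 7724 + 1157 = 8881
Net migration: 20–29 − 60 → 4710; 50+ − 300 → 8581
Population now: 0–9=5783, 10–19=4651, 20–29=4710, 30–39=4526, 40–49=6657, 50+=8581

6657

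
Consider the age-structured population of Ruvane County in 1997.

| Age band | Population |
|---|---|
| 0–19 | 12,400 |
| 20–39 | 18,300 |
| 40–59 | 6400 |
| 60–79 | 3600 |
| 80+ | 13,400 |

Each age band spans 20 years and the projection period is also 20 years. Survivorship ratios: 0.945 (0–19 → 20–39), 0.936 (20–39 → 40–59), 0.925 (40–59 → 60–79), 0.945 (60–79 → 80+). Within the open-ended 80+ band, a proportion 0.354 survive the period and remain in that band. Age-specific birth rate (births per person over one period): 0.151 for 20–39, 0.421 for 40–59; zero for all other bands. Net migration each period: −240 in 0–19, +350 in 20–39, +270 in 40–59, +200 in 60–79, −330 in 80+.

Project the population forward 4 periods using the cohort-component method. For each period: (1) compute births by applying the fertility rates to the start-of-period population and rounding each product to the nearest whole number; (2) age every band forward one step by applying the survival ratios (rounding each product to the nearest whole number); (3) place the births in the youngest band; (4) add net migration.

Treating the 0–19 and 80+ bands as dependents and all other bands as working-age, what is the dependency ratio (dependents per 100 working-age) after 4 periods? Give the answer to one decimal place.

103.4

Period 1.
Births: 18300 × 0.151 = 2763  |  6400 × 0.421 = 2694 → 5457
20–39: 12400 × 0.945 = 11718
40–59: 18300 × 0.936 = 17129
60–79: 6400 × 0.925 = 5920
80+: 3600 × 0.945 + 13400 × 0.354 = 3402 + 4744 = 8146
Net migration: 0–19 − 240 → 5217; 20–39 + 350 → 12068; 40–59 + 270 → 17399; 60–79 + 200 → 6120; 80+ − 330 → 7816
End of period: [5217, 12068, 17399, 6120, 7816]
Period 2.
Births: 12068 × 0.151 = 1822  |  17399 × 0.421 = 7325 → 9147
20–39: 5217 × 0.945 = 4930
40–59: 12068 × 0.936 = 11296
60–79: 17399 × 0.925 = 16094
80+: 6120 × 0.945 + 7816 × 0.354 = 5783 + 2767 = 8550
Net migration: 0–19 − 240 → 8907; 20–39 + 350 → 5280; 40–59 + 270 → 11566; 60–79 + 200 → 16294; 80+ − 330 → 8220
End of period: [8907, 5280, 11566, 16294, 8220]
Period 3.
Births: 5280 × 0.151 = 797  |  11566 × 0.421 = 4869 → 5666
20–39: 8907 × 0.945 = 8417
40–59: 5280 × 0.936 = 4942
60–79: 11566 × 0.925 = 10699
80+: 16294 × 0.945 + 8220 × 0.354 = 15398 + 2910 = 18308
Net migration: 0–19 − 240 → 5426; 20–39 + 350 → 8767; 40–59 + 270 → 5212; 60–79 + 200 → 10899; 80+ − 330 → 17978
End of period: [5426, 8767, 5212, 10899, 17978]
Period 4.
Births: 8767 × 0.151 = 1324  |  5212 × 0.421 = 2194 → 3518
20–39: 5426 × 0.945 = 5128
40–59: 8767 × 0.936 = 8206
60–79: 5212 × 0.925 = 4821
80+: 10899 × 0.945 + 17978 × 0.354 = 10300 + 6364 = 16664
Net migration: 0–19 − 240 → 3278; 20–39 + 350 → 5478; 40–59 + 270 → 8476; 60–79 + 200 → 5021; 80+ − 330 → 16334
End of period: [3278, 5478, 8476, 5021, 16334]
Dependents (band 0–19 + band 80+) = 3278 + 16334 = 19612; working-age = 18975; ratio = 19612/18975 × 100 = 103.4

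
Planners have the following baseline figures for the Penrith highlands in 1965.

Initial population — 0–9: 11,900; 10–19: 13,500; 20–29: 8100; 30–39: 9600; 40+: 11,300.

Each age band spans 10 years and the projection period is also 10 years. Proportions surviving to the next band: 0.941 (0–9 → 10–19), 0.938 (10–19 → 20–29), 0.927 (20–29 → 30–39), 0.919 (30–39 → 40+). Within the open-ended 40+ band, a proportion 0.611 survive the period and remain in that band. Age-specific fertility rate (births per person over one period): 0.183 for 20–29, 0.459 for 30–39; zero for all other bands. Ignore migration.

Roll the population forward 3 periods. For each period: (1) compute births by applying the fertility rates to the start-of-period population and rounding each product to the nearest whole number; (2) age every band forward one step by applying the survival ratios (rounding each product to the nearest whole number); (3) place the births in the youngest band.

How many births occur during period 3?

Call the groups 1 to 5, youngest first.
Period 1:
Births: 8100 × 0.183 = 1482, 9600 × 0.459 = 4406 → total 5888
Group 2: 11900 × 0.941 = 11198
Group 3: 13500 × 0.938 = 12663
Group 4: 8100 × 0.927 = 7509
Group 5: 9600 × 0.919 + 11300 × 0.611 = 8822 + 6904 = 15726
End of period: [5888, 11198, 12663, 7509, 15726]
Period 2:
Births: 12663 × 0.183 = 2317, 7509 × 0.459 = 3447 → total 5764
Group 2: 5888 × 0.941 = 5541
Group 3: 11198 × 0.938 = 10504
Group 4: 12663 × 0.927 = 11739
Group 5: 7509 × 0.919 + 15726 × 0.611 = 6901 + 9609 = 16510
End of period: [5764, 5541, 10504, 11739, 16510]
Period 3:
Births: 10504 × 0.183 = 1922, 11739 × 0.459 = 5388 → total 7310
Group 2: 5764 × 0.941 = 5424
Group 3: 5541 × 0.938 = 5197
Group 4: 10504 × 0.927 = 9737
Group 5: 11739 × 0.919 + 16510 × 0.611 = 10788 + 10088 = 20876
End of period: [7310, 5424, 5197, 9737, 20876]

7310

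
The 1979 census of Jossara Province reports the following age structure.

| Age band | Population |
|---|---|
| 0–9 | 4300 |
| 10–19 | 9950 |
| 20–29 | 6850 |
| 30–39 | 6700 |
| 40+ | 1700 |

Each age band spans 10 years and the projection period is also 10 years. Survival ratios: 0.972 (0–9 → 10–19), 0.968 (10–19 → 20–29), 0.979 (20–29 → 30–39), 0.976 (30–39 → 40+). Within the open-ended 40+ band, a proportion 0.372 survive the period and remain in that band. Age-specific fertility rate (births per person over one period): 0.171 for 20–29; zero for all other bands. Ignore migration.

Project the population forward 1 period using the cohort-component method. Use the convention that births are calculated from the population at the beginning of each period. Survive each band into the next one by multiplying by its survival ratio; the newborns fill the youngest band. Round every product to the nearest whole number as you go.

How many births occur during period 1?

Call the groups 1 to 5, youngest first.
— Period 1 —
Births: 6850 * 0.171 = 1171
Group 2: 4300 * 0.972 = 4180
Group 3: 9950 * 0.968 = 9632
Group 4: 6850 * 0.979 = 6706
Group 5: 6700 * 0.976 + 1700 * 0.372 = 6539 + 632 = 7171
→ [1171, 4180, 9632, 6706, 7171]

1171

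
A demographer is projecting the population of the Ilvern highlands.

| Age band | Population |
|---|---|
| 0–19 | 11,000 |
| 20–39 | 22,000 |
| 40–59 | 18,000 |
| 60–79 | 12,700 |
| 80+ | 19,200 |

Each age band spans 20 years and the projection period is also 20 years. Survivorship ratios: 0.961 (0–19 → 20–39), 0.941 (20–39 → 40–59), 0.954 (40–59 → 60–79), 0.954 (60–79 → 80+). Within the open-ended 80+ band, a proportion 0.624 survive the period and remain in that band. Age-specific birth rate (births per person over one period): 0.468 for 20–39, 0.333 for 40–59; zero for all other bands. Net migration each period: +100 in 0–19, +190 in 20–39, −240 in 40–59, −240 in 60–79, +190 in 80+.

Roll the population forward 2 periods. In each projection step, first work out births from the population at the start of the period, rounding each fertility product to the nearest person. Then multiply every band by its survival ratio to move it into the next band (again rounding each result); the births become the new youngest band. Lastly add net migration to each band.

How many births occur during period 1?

After projecting period 1:
Births: 22000 × 0.468 = 10296 ; 18000 × 0.333 = 5994 → 16290
20–39: 11000 × 0.961 = 10571
40–59: 22000 × 0.941 = 20702
60–79: 18000 × 0.954 = 17172
80+: 12700 × 0.954 + 19200 × 0.624 = 12116 + 11981 = 24097
Net migration: 0–19 + 100 → 16390; 20–39 + 190 → 10761; 40–59 − 240 → 20462; 60–79 − 240 → 16932; 80+ + 190 → 24287
End of period: [16390, 10761, 20462, 16932, 24287]

16290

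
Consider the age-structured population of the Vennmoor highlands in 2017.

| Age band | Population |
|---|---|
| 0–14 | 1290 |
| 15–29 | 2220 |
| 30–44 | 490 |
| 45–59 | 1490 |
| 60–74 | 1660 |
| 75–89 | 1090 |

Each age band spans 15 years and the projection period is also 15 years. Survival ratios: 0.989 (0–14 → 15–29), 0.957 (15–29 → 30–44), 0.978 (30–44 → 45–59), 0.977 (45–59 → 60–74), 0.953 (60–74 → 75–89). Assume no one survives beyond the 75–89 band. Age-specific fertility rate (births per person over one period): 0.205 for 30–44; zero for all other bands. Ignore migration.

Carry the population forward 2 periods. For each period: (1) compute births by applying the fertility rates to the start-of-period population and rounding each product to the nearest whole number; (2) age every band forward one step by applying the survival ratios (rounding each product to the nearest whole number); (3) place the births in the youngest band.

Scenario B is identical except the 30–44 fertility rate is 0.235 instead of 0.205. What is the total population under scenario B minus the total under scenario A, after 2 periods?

78

Call the bands 1 to 6, youngest first.
— Period 1 —
Births: 490 × 0.205 = 100
Band 2: 1290 × 0.989 = 1276
Band 3: 2220 × 0.957 = 2125
Band 4: 490 × 0.978 = 479
Band 5: 1490 × 0.977 = 1456
Band 6: 1660 × 0.953 = 1582
End of period: [100, 1276, 2125, 479, 1456, 1582]
— Period 2 —
Births: 2125 × 0.205 = 436
Band 2: 100 × 0.989 = 99
Band 3: 1276 × 0.957 = 1221
Band 4: 2125 × 0.978 = 2078
Band 5: 479 × 0.977 = 468
Band 6: 1456 × 0.953 = 1388
End of period: [436, 99, 1221, 2078, 468, 1388]
Scenario A total after 2 periods: 5690
Scenario B projection —
— Period 1 —
Births: 490 × 0.235 = 115
Band 2: 1290 × 0.989 = 1276
Band 3: 2220 × 0.957 = 2125
Band 4: 490 × 0.978 = 479
Band 5: 1490 × 0.977 = 1456
Band 6: 1660 × 0.953 = 1582
End of period: [115, 1276, 2125, 479, 1456, 1582]
— Period 2 —
Births: 2125 × 0.235 = 499
Band 2: 115 × 0.989 = 114
Band 3: 1276 × 0.957 = 1221
Band 4: 2125 × 0.978 = 2078
Band 5: 479 × 0.977 = 468
Band 6: 1456 × 0.953 = 1388
End of period: [499, 114, 1221, 2078, 468, 1388]
Scenario B total after 2 periods: 5768
Difference B − A = 5768 − 5690 = 78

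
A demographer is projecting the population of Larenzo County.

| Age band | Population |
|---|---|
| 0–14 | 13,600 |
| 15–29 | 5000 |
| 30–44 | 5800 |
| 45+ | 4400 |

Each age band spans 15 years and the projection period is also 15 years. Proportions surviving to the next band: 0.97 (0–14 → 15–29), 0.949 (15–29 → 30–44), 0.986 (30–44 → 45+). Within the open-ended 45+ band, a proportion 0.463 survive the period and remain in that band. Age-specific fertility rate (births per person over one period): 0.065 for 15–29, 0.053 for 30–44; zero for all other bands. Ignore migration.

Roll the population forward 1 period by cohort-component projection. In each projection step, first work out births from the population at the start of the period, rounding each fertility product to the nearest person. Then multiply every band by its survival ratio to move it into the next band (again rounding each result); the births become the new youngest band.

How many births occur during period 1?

[period 1]
Births: 5000 * 0.065 = 325  |  5800 * 0.053 = 307 ⇒ total 632
15–29: 13600 * 0.97 = 13192
30–44: 5000 * 0.949 = 4745
45+: 5800 * 0.986 + 4400 * 0.463 = 5719 + 2037 = 7756
End of period: [632, 13192, 4745, 7756]

632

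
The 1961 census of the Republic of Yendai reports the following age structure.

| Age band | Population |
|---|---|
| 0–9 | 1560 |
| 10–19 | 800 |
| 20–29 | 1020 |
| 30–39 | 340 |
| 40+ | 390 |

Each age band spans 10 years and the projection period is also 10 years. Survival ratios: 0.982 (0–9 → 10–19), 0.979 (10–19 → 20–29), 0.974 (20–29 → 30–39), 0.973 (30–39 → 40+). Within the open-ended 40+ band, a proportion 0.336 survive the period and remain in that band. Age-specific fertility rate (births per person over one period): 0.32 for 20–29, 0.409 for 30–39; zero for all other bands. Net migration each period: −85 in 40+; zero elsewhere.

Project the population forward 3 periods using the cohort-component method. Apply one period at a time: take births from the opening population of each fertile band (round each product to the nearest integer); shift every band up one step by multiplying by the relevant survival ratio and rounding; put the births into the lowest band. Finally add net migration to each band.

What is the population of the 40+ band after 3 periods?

(Groups numbered youngest = 1 to oldest = 5.)
[period 1]
Births: 1020 * 0.32 = 326, 340 * 0.409 = 139 → 465
Group 2: 1560 * 0.982 = 1532
Group 3: 800 * 0.979 = 783
Group 4: 1020 * 0.974 = 993
Group 5: 340 * 0.973 + 390 * 0.336 = 331 + 131 = 462
Net migration: Group 5 − 85 → 377
→ [465, 1532, 783, 993, 377]
[period 2]
Births: 783 * 0.32 = 251, 993 * 0.409 = 406 → 657
Group 2: 465 * 0.982 = 457
Group 3: 1532 * 0.979 = 1500
Group 4: 783 * 0.974 = 763
Group 5: 993 * 0.973 + 377 * 0.336 = 966 + 127 = 1093
Net migration: Group 5 − 85 → 1008
→ [657, 457, 1500, 763, 1008]
[period 3]
Births: 1500 * 0.32 = 480, 763 * 0.409 = 312 → 792
Group 2: 657 * 0.982 = 645
Group 3: 457 * 0.979 = 447
Group 4: 1500 * 0.974 = 1461
Group 5: 763 * 0.973 + 1008 * 0.336 = 742 + 339 = 1081
Net migration: Group 5 − 85 → 996
→ [792, 645, 447, 1461, 996]

996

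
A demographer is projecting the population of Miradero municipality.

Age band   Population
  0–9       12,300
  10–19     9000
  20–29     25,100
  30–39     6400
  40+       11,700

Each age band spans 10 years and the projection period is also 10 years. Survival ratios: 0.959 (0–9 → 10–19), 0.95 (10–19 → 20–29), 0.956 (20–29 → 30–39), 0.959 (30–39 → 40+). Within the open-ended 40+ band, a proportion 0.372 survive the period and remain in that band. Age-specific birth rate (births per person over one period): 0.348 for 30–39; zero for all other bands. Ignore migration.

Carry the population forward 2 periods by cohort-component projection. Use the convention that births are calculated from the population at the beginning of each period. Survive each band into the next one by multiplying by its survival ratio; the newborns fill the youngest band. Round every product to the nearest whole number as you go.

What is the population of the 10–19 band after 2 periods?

2136

Let group 1 be 0–9 through group 5 = 40+.
Period 1.
Births: 6400 × 0.348 = 2227
Group 2: 12300 × 0.959 = 11796
Group 3: 9000 × 0.95 = 8550
Group 4: 25100 × 0.956 = 23996
Group 5: 6400 × 0.959 + 11700 × 0.372 = 6138 + 4352 = 10490
Giving 2227 / 11796 / 8550 / 23996 / 10490.
Period 2.
Births: 23996 × 0.348 = 8351
Group 2: 2227 × 0.959 = 2136
Group 3: 11796 × 0.95 = 11206
Group 4: 8550 × 0.956 = 8174
Group 5: 23996 × 0.959 + 10490 × 0.372 = 23012 + 3902 = 26914
Giving 8351 / 2136 / 11206 / 8174 / 26914.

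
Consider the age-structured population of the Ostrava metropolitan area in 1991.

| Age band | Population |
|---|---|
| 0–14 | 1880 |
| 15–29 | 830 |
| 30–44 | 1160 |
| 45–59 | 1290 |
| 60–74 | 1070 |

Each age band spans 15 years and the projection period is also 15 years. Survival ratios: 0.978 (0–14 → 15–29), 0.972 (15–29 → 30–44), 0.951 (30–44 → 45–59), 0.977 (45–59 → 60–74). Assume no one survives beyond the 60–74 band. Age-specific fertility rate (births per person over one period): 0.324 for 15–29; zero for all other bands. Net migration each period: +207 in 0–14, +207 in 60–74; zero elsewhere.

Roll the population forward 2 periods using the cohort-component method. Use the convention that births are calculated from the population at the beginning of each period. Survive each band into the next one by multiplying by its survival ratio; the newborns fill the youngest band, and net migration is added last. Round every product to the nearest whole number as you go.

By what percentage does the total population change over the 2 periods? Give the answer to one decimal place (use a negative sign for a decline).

-18.0

Period 1.
Births: 830 × 0.324 = 269
15–29: 1880 × 0.978 = 1839
30–44: 830 × 0.972 = 807
45–59: 1160 × 0.951 = 1103
60–74: 1290 × 0.977 = 1260
Net migration: 0–14 + 207 → 476; 60–74 + 207 → 1467
End of period: [476, 1839, 807, 1103, 1467]
Period 2.
Births: 1839 × 0.324 = 596
15–29: 476 × 0.978 = 466
30–44: 1839 × 0.972 = 1788
45–59: 807 × 0.951 = 767
60–74: 1103 × 0.977 = 1078
Net migration: 0–14 + 207 → 803; 60–74 + 207 → 1285
End of period: [803, 466, 1788, 767, 1285]
Total: 6230 → 5109; change = -1121; percentage change = -18.0%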